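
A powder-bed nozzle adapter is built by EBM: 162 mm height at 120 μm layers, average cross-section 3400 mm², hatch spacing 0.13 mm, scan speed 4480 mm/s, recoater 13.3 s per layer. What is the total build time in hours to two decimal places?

Number of layers: 162 / 0.12 → 1350 (rounded up).
Hatch length per layer = 3400 / 0.13, so 26153.8 mm.
Per-layer scan time = 26153.8 / 4480 = 5.8379 s.
Layer cycle = 5.8379 + 13.3, so 19.1379 s.
1350 layers × 19.1379 s/layer = 25836.165 s, i.e. 7.18 hours.

7.18 hours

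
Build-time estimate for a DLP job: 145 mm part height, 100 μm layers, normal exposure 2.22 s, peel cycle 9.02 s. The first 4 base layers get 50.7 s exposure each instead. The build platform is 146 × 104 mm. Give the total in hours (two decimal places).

Number of layers: 145 / 0.1 → 1450 (rounded up).
Base layers = 4 × (50.7 + 9.02) = 238.88 s.
Regular layers = 1446 × (2.22 + 9.02) = 16253.04 s.
Sum: 238.88 + 16253.04 = 16491.92 s → 4.58 hours.

4.58 hours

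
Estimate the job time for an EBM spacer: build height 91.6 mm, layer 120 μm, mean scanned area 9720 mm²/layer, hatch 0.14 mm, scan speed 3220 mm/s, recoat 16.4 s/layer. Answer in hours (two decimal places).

Number of layers: 91.6 / 0.12 → 764 (rounded up).
Hatch length per layer = 9720 / 0.14 = 69428.6 mm.
Beam time per layer: 69428.6 / 3220 → 21.5617 s.
Per-layer time = 21.5617 + 16.4, so 37.9617 s.
764 layers × 37.9617 s/layer = 29002.7388 s, i.e. 8.06 hours.

8.06 hours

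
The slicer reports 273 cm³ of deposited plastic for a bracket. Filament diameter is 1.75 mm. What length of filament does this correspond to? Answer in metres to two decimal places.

113.50 m

Filament cross-section = π × (1.75/2)² = 2.4053 mm².
L = 273000 mm³ / 2.4053 mm² = 113499.36 mm, i.e. 113.50 m.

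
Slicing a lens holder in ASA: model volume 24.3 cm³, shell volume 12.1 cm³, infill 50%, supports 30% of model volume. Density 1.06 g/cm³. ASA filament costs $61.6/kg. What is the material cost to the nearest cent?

$1.66

Infill region = 24.3 − 12.1 = 12.2 cm³.
Infill deposited = 0.50 × 12.2 = 6.1 cm³.
Support = 0.30 × 24.3, so 7.29 cm³.
Total extruded = 12.1 + 6.1 + 7.29, so 25.49 cm³.
Mass = 25.49 × 1.06, so 27.0194 g.
Cost = 27.0194 g / 1000 × $61.6/kg = $1.66.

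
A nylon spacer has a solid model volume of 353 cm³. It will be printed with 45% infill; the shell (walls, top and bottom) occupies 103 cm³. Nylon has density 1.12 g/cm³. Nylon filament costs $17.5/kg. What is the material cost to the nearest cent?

$4.22

Interior volume = 353 − 103, so 250 cm³.
Infill volume = 0.45 × 250, so 112.5 cm³.
Deposited volume: 103 + 112.5 → 215.5 cm³.
Mass: 215.5 × 1.12 → 241.36 g.
At $17.5/kg: 241.36/1000 × 17.5 = $4.22.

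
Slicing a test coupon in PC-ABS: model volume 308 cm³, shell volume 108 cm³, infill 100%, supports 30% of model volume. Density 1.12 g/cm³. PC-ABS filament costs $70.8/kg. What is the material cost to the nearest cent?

$31.75

Infill region = 308 − 108 = 200 cm³.
Deposited infill = 1.00 × 200 = 200 cm³.
Support = 0.30 × 308, so 92.4 cm³.
Total printed volume: 108 + 200 + 92.4 → 400.4 cm³.
Mass = 400.4 × 1.12 = 448.448 g.
Cost = 448.448 g / 1000 × $70.8/kg = $31.75.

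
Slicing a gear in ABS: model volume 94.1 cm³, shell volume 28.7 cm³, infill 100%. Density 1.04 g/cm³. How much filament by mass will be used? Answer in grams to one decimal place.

97.9 g

Interior volume = 94.1 − 28.7, so 65.4 cm³.
Infill deposited: 1.00 × 65.4 → 65.4 cm³.
Deposited volume = 28.7 + 65.4, so 94.1 cm³.
Mass = 94.1 × 1.04 = 97.864 g.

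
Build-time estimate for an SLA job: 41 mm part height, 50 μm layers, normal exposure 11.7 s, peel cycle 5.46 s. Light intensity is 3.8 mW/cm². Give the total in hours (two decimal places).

3.91 hours

Layer count = ceil(41 / 0.05) = 820.
Per-layer time: 11.7 + 5.46 → 17.16 s.
Build time: 820 × 17.16 s = 14071.2 s, i.e. 3.91 hours.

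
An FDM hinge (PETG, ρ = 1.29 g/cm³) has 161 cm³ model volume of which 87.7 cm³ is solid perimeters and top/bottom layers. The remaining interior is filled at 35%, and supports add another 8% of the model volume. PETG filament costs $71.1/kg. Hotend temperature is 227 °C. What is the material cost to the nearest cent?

Volume inside the shell = 161 − 87.7 = 73.3 cm³.
Infill volume = 0.35 × 73.3 = 25.655 cm³.
Support = 0.08 × 161, so 12.88 cm³.
Total printed volume = 87.7 + 25.655 + 12.88, so 126.235 cm³.
Mass = 126.235 × 1.29, so 162.84315 g.
Cost = 162.84315 g / 1000 × $71.1/kg = $11.58.

$11.58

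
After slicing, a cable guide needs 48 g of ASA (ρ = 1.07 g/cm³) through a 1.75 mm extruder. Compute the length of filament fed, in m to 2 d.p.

18.65 m

Volume = 48 g / 1.07 g·cm⁻³ = 44.8598 cm³ = 44859.8 mm³.
Cross-section of 1.75 mm filament: π·(1.75/2)² = 2.4053 mm².
L = V/A = 44859.8/2.4053 = 18650.4 mm → 18.65 m.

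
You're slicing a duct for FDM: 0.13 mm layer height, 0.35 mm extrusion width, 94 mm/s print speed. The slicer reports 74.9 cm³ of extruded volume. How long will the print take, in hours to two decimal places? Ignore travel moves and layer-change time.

4.86 hours

Bead cross-section = 0.13 × 0.35, so 0.0455 mm².
Toolpath length = 74.9 cm³ / 0.0455 mm² = 74900 / 0.0455 = 1646153.8 mm.
Time extruding: 1646153.8 / 94 → 17512.3 s.
That's 17512.3 s → 4.86 hours.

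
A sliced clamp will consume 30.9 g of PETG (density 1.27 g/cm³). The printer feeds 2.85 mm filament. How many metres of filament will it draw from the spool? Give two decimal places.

3.81 m

Volume = 30.9 g / 1.27 g·cm⁻³ = 24.3307 cm³ = 24330.7 mm³.
A = π r² = π × 1.425² = 6.3794 mm².
Length = 24330.7 / 6.3794 = 3813.95 mm = 3.81 m.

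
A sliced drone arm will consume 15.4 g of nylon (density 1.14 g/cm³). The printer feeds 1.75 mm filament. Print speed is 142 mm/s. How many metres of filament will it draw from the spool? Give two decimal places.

Volume = 15.4 g / 1.14 g·cm⁻³ = 13.5088 cm³ = 13508.8 mm³.
Cross-section of 1.75 mm filament: π·(1.75/2)² = 2.4053 mm².
Length = 13508.8 / 2.4053 = 5616.26 mm = 5.62 m.

5.62 m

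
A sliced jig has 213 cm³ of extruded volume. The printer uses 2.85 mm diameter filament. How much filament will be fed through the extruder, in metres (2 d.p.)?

33.39 m

Filament cross-section = π × (2.85/2)² = 6.3794 mm².
Length = 213 cm³ / 6.3794 mm² = 213000 / 6.3794 = 33388.72 mm = 33.39 m.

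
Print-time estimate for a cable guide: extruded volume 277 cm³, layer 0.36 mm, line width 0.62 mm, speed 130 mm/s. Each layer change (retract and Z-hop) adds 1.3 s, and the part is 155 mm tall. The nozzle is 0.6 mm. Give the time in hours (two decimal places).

2.81 hours

Bead cross-section = 0.36 × 0.62 = 0.2232 mm².
Path length: 277000 mm³ / 0.2232 mm² → 1241039.4 mm.
Print-move time = 1241039.4 / 130, so 9546.5 s.
Layers = ⌈155/0.36⌉ = 431.
Z-hop total = 431 × 1.3 = 560.3 s.
Total = 9546.5 + 560.3 = 10106.8 s = 2.81 hours.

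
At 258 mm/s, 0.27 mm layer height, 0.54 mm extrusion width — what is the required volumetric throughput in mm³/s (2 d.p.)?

Bead cross-section = 0.27 × 0.54, so 0.1458 mm².
Volumetric flow = 258 × 0.1458 = 37.62 mm³/s.

37.62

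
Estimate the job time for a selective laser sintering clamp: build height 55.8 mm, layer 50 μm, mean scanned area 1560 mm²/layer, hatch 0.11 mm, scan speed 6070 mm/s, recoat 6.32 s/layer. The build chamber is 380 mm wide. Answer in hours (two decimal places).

Layers = ⌈55.8/0.05⌉ = 1116.
Scan path per layer = 1560 / 0.11 = 14181.8 mm.
Scan time per layer = 14181.8 / 6070, so 2.3364 s.
Time per layer = 2.3364 + 6.32 = 8.6564 s.
Total: 1116 × 8.6564 s = 9660.5424 s → 2.68 hours.

2.68 hours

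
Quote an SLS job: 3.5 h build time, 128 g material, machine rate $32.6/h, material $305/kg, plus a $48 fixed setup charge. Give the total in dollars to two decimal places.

Machine-time cost = 32.6 × 3.5 = $114.10.
Material charge = 305 × 128/1000, so $39.04.
Adding setup: 114.10 + 39.04 + 48 → $201.14.

$201.14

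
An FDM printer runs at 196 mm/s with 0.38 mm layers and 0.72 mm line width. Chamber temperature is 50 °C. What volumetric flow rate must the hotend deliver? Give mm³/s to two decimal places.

Extrusion cross-section = 0.38 × 0.72, so 0.2736 mm².
Volumetric flow = 196 × 0.2736 = 53.63 mm³/s.

53.63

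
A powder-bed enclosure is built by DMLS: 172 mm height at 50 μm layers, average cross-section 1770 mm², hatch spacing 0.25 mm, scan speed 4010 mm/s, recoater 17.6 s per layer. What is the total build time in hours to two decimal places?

Layers = ⌈172/0.05⌉ = 3440.
Per-layer scan distance = 1770 / 0.25, so 7080 mm.
Per-layer scan time = 7080 / 4010 = 1.7656 s.
Per-layer time = 1.7656 + 17.6 = 19.3656 s.
3440 layers × 19.3656 s/layer = 66617.664 s, i.e. 18.50 hours.

18.50 hours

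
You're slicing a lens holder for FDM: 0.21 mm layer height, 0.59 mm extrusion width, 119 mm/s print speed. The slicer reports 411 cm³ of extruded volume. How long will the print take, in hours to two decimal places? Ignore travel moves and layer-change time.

Extrusion cross-section = 0.21 × 0.59, so 0.1239 mm².
Toolpath length = 411 cm³ / 0.1239 mm² = 411000 / 0.1239 = 3317191.3 mm.
Print-move time = 3317191.3 / 119 = 27875.6 s.
27875.6 s = 7.74 hours.

7.74 hours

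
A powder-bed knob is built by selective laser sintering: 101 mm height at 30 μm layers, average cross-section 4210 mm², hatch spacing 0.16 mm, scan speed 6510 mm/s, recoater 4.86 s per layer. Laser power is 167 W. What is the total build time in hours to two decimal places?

8.33 hours

Layer count = ceil(101 / 0.03) = 3367.
Hatch length per layer = 4210 / 0.16, so 26312.5 mm.
Laser time per layer: 26312.5 / 6510 → 4.0419 s.
Time per layer = 4.0419 + 4.86 = 8.9019 s.
3367 layers × 8.9019 s/layer = 29972.6973 s, i.e. 8.33 hours.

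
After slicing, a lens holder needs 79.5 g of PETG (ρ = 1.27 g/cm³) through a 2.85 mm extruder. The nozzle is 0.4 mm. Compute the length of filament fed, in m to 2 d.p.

Extruded volume: 79.5/1.27 = 62.5984 cm³ (62598.4 mm³).
Filament cross-section = π × (2.85/2)² = 6.3794 mm².
Length = 62598.4 / 6.3794 = 9812.58 mm = 9.81 m.

9.81 m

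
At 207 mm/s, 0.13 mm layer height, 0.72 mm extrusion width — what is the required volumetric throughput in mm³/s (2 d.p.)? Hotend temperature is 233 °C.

Bead cross-section: 0.13 × 0.72 → 0.0936 mm².
Volumetric flow = 207 × 0.0936 = 19.38 mm³/s.

19.38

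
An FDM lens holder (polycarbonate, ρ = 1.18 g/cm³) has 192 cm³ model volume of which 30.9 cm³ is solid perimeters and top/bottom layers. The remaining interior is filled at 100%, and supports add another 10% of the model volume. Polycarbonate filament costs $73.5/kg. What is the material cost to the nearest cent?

Interior volume = 192 − 30.9, so 161.1 cm³.
Infill deposited = 1.00 × 161.1 = 161.1 cm³.
Support = 0.10 × 192, so 19.2 cm³.
Deposited volume = 30.9 + 161.1 + 19.2 = 211.2 cm³.
Mass: 211.2 × 1.18 → 249.216 g.
At $73.5/kg: 249.216/1000 × 73.5 = $18.32.

$18.32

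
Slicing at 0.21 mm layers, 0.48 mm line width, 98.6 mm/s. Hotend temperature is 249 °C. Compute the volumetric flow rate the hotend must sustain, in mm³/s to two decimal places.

9.94

Extrusion cross-section = 0.21 × 0.48 = 0.1008 mm².
Volumetric flow = 98.6 × 0.1008 = 9.94 mm³/s.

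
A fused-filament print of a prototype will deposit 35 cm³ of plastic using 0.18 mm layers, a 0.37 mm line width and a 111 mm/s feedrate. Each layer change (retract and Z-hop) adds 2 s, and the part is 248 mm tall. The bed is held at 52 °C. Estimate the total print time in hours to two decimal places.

2.08 hours

Extrusion cross-section: 0.18 × 0.37 → 0.0666 mm².
Toolpath length = 35 cm³ / 0.0666 mm² = 35000 / 0.0666 = 525525.5 mm.
Print-move time = 525525.5 / 111 = 4734.5 s.
Number of layers: 248 / 0.18 → 1378 (rounded up).
Non-print overhead = 1378 × 2, so 2756 s.
Altogether 4734.5 + 2756 = 7490.5 s, i.e. 2.08 hours.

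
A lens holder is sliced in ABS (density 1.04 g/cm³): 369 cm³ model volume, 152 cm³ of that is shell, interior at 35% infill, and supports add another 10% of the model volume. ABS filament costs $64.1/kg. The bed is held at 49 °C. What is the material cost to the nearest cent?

$17.66

Infill region = 369 − 152 = 217 cm³.
Infill volume = 0.35 × 217, so 75.95 cm³.
Support = 0.10 × 369, so 36.9 cm³.
Total printed volume = 152 + 75.95 + 36.9, so 264.85 cm³.
Mass: 264.85 × 1.04 → 275.444 g.
At $64.1/kg: 275.444/1000 × 64.1 = $17.66.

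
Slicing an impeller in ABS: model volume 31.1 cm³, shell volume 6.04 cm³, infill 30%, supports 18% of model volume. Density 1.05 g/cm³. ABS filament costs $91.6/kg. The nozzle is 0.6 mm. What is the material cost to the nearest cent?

Volume inside the shell = 31.1 − 6.04, so 25.06 cm³.
Infill deposited: 0.30 × 25.06 → 7.518 cm³.
Support: 0.18 × 31.1 → 5.598 cm³.
Deposited volume = 6.04 + 7.518 + 5.598 = 19.156 cm³.
Mass = 19.156 × 1.05, so 20.1138 g.
At $91.6/kg: 20.1138/1000 × 91.6 = $1.84.

$1.84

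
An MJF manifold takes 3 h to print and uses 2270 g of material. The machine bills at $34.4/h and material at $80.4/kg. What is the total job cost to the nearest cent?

$285.71

Time charge = 34.4 × 3 = $103.20.
Material charge = 80.4 × 2270/1000, so $182.508.
Job cost: 103.20 + 182.508 = 285.708 ≈ $285.71.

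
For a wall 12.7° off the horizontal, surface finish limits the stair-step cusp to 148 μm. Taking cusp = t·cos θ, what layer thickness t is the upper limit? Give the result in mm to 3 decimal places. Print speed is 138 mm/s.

t = h_c / cos θ = 0.148 / 0.9755 = 0.152 mm.

0.152 mm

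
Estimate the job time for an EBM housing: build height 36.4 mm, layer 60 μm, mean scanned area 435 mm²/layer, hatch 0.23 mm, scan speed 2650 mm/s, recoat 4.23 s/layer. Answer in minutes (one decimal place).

50.0 minutes

Layers = ⌈36.4/0.06⌉ = 607.
Per-layer scan distance: 435 / 0.23 → 1891.3 mm.
Per-layer scan time = 1891.3 / 2650, so 0.7137 s.
Per-layer time = 0.7137 + 4.23, so 4.9437 s.
607 layers × 4.9437 s/layer = 3000.8259 s, i.e. 50.0 minutes.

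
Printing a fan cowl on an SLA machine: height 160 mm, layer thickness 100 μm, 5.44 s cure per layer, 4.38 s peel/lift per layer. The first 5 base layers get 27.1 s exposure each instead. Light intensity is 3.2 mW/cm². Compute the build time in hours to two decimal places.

Layers = ⌈160/0.1⌉ = 1600.
Burn-in layers = 5 × (27.1 + 4.38), so 157.4 s.
Regular layers = 1595 × (5.44 + 4.38), so 15662.9 s.
Sum: 157.4 + 15662.9 = 15820.3 s → 4.39 hours.

4.39 hours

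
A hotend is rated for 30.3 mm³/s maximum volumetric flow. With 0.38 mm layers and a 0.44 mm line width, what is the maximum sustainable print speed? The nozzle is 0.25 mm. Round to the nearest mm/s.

181 mm/s

A = 0.38 × 0.44, so 0.1672 mm².
v_max = Q/A = 30.3/0.1672 = 181.22 mm/s → 181 mm/s.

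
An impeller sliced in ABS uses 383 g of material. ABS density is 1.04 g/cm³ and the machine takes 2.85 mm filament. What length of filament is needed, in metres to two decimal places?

57.73 m

Volume = 383 g / 1.04 g·cm⁻³ = 368.2692 cm³ = 368269.2 mm³.
A = π r² = π × 1.425² = 6.3794 mm².
L = V/A = 368269.2/6.3794 = 57727.87 mm → 57.73 m.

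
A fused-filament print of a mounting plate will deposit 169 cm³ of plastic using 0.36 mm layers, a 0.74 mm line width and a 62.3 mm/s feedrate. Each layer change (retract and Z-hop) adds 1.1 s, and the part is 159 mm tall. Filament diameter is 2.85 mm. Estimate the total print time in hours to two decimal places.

2.96 hours

Extrusion cross-section = 0.36 × 0.74, so 0.2664 mm².
Path length: 169000 mm³ / 0.2664 mm² → 634384.4 mm.
Extrusion time: 634384.4 / 62.3 → 10182.7 s.
Layer count = ceil(159 / 0.36) = 442.
Layer-change overhead = 442 × 1.1, so 486.2 s.
Total = 10182.7 + 486.2 = 10668.9 s = 2.96 hours.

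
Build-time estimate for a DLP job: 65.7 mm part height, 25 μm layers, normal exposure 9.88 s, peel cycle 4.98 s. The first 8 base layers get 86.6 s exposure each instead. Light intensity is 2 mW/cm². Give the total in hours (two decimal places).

Layer count = ceil(65.7 / 0.025) = 2628.
Base layers = 8 × (86.6 + 4.98) = 732.64 s.
Remaining layers: 2620 × (9.88 + 4.98) → 38933.2 s.
Total = 732.64 + 38933.2 = 39665.84 s = 11.02 hours.

11.02 hours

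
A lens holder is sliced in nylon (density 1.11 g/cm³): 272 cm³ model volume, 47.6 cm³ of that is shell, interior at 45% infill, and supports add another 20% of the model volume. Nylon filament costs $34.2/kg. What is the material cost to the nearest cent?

Interior volume: 272 − 47.6 → 224.4 cm³.
Infill deposited = 0.45 × 224.4, so 100.98 cm³.
Support = 0.20 × 272 = 54.4 cm³.
Total printed volume = 47.6 + 100.98 + 54.4, so 202.98 cm³.
Mass: 202.98 × 1.11 → 225.3078 g.
Cost = 225.3078 g / 1000 × $34.2/kg = $7.71.

$7.71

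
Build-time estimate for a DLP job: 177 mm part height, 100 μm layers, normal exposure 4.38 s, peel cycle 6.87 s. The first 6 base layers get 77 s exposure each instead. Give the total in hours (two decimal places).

Layer count = ceil(177 / 0.1) = 1770.
Base layers: 6 × (77 + 6.87) → 503.22 s.
Remaining layers = 1764 × (4.38 + 6.87) = 19845 s.
Sum: 503.22 + 19845 = 20348.22 s → 5.65 hours.

5.65 hours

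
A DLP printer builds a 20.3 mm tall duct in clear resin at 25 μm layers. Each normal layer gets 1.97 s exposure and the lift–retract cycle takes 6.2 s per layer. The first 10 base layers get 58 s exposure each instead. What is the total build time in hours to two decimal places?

Layers = ⌈20.3/0.025⌉ = 812.
Burn-in layers = 10 × (58 + 6.2) = 642 s.
Regular layers = 802 × (1.97 + 6.2) = 6552.34 s.
Sum: 642 + 6552.34 = 7194.34 s → 2.00 hours.

2.00 hours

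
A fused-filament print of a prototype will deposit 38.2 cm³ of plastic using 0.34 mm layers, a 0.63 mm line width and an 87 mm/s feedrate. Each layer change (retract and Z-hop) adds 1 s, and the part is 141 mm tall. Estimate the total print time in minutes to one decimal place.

Extrusion cross-section = 0.34 × 0.63 = 0.2142 mm².
Total extruded path = 38200/0.2142 = 178338 mm.
Time extruding = 178338 / 87 = 2049.9 s.
Layer count = ceil(141 / 0.34) = 415.
Layer-change overhead = 415 × 1 = 415 s.
Total = 2049.9 + 415 = 2464.9 s = 41.1 minutes.

41.1 minutes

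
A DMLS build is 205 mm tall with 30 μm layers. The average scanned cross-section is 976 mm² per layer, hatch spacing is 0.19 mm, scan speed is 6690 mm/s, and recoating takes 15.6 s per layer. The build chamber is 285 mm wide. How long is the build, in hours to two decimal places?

Layer count = ceil(205 / 0.03) = 6834.
Hatch length per layer: 976 / 0.19 → 5136.8 mm.
Per-layer scan time = 5136.8 / 6690 = 0.7678 s.
Time per layer = 0.7678 + 15.6, so 16.3678 s.
Total: 6834 × 16.3678 s = 111857.5452 s → 31.07 hours.

31.07 hours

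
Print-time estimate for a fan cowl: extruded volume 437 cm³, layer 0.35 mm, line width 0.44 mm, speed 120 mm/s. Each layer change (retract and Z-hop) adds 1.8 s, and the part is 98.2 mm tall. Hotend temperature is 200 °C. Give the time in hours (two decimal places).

6.71 hours

Line area: 0.35 × 0.44 → 0.154 mm².
Total extruded path = 437000/0.154 = 2837662.3 mm.
Time extruding = 2837662.3 / 120, so 23647.2 s.
Layers = ⌈98.2/0.35⌉ = 281.
Layer-change overhead = 281 × 1.8, so 505.8 s.
Total = 23647.2 + 505.8 = 24153 s = 6.71 hours.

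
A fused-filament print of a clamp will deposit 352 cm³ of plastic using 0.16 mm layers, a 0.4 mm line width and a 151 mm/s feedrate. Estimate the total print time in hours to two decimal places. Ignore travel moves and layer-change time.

Line area = 0.16 × 0.4 = 0.064 mm².
Total extruded path = 352000/0.064 = 5500000 mm.
Print-move time = 5500000 / 151 = 36423.8 s.
36423.8 s = 10.12 hours.

10.12 hours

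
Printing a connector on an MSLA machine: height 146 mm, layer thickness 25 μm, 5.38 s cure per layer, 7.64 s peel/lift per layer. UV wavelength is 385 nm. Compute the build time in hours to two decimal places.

21.12 hours

Layer count = ceil(146 / 0.025) = 5840.
Per-layer time = 5.38 + 7.64, so 13.02 s.
Total = 5840 × 13.02 = 76036.8 s = 21.12 hours.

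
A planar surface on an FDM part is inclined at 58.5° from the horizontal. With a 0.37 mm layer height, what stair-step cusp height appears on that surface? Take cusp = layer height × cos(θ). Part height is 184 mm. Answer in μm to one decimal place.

Cusp = layer height × cos(58.5°) = 0.37 × 0.5225 = 0.193325 mm = 193.3 μm.

193.3 μm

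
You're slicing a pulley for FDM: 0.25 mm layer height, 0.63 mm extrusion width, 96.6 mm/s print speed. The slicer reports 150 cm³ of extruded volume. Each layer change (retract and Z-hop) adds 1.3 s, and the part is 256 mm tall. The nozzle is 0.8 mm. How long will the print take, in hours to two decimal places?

Bead cross-section = 0.25 × 0.63, so 0.1575 mm².
Total extruded path = 150000/0.1575 = 952381 mm.
Print-move time = 952381 / 96.6 = 9859 s.
Layers = ⌈256/0.25⌉ = 1024.
Z-hop total: 1024 × 1.3 → 1331.2 s.
Altogether 9859 + 1331.2 = 11190.2 s, i.e. 3.11 hours.

3.11 hours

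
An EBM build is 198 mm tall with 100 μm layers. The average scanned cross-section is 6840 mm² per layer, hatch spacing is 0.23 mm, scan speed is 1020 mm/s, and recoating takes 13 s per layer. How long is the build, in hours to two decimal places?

23.19 hours

Number of layers: 198 / 0.1 → 1980 (rounded up).
Per-layer scan distance = 6840 / 0.23 = 29739.1 mm.
Per-layer scan time: 29739.1 / 1020 → 29.156 s.
Per-layer time = 29.156 + 13 = 42.156 s.
1980 layers × 42.156 s/layer = 83468.88 s, i.e. 23.19 hours.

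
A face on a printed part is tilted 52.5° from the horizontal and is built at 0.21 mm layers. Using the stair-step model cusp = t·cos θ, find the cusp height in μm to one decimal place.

127.8 μm

cos(52.5°) = 0.6088, so cusp = 0.21 × 0.6088 = 0.127848 mm → 127.8 μm.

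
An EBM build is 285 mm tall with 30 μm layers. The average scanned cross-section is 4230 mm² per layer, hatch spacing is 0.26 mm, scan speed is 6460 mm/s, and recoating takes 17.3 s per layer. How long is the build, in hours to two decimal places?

Layer count = ceil(285 / 0.03) = 9500.
Hatch length per layer = 4230 / 0.26 = 16269.2 mm.
Beam time per layer: 16269.2 / 6460 → 2.5185 s.
Time per layer = 2.5185 + 17.3, so 19.8185 s.
9500 layers × 19.8185 s/layer = 188275.75 s, i.e. 52.30 hours.

52.30 hours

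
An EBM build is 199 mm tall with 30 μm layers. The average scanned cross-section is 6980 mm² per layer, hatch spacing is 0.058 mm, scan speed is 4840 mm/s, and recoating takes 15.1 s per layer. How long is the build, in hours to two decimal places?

73.65 hours

Layers = ⌈199/0.03⌉ = 6634.
Scan path per layer = 6980 / 0.058 = 120344.8 mm.
Per-layer scan time = 120344.8 / 4840, so 24.8646 s.
Layer cycle = 24.8646 + 15.1 = 39.9646 s.
6634 layers × 39.9646 s/layer = 265125.1564 s, i.e. 73.65 hours.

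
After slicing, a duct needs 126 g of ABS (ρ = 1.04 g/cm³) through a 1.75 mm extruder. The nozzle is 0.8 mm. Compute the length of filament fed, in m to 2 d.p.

Volume = 126 g / 1.04 g·cm⁻³ = 121.1538 cm³ = 121153.8 mm³.
Cross-section of 1.75 mm filament: π·(1.75/2)² = 2.4053 mm².
Length = 121153.8 / 2.4053 = 50369.52 mm = 50.37 m.

50.37 m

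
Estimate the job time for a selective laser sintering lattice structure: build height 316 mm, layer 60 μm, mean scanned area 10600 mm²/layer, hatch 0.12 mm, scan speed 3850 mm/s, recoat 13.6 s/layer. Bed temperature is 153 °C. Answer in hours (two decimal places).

53.47 hours

Layer count = ceil(316 / 0.06) = 5267.
Hatch length per layer = 10600 / 0.12 = 88333.3 mm.
Laser time per layer: 88333.3 / 3850 → 22.9437 s.
Time per layer = 22.9437 + 13.6 = 36.5437 s.
Build time = 5267 × 36.5437 = 192475.6679 s = 53.47 hours.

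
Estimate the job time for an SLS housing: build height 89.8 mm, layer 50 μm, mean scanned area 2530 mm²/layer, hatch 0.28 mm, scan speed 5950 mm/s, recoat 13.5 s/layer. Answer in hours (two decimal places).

7.49 hours

Layers = ⌈89.8/0.05⌉ = 1796.
Per-layer scan distance = 2530 / 0.28 = 9035.7 mm.
Laser time per layer: 9035.7 / 5950 → 1.5186 s.
Per-layer time = 1.5186 + 13.5 = 15.0186 s.
Build time = 1796 × 15.0186 = 26973.4056 s = 7.49 hours.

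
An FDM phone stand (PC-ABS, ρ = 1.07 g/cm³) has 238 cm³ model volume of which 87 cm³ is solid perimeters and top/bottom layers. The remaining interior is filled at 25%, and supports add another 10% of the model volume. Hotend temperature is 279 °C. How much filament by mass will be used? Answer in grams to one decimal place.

Interior volume = 238 − 87 = 151 cm³.
Deposited infill: 0.25 × 151 → 37.75 cm³.
Support = 0.10 × 238 = 23.8 cm³.
Deposited volume: 87 + 37.75 + 23.8 → 148.55 cm³.
Mass = 148.55 × 1.07 = 158.9485 g.

158.9 g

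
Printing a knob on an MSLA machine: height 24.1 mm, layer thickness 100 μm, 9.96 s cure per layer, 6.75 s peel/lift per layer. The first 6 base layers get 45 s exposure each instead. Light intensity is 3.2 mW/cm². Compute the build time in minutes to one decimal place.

70.6 minutes

Layers = ⌈24.1/0.1⌉ = 241.
Burn-in layers = 6 × (45 + 6.75) = 310.5 s.
Remaining layers = 235 × (9.96 + 6.75), so 3926.85 s.
Sum: 310.5 + 3926.85 = 4237.35 s → 70.6 minutes.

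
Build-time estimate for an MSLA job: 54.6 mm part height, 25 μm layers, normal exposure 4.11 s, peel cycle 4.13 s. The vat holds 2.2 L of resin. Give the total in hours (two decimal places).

Number of layers: 54.6 / 0.025 → 2184 (rounded up).
Cycle time = 4.11 + 4.13 = 8.24 s.
Build time: 2184 × 8.24 s = 17996.16 s, i.e. 5.00 hours.

5.00 hours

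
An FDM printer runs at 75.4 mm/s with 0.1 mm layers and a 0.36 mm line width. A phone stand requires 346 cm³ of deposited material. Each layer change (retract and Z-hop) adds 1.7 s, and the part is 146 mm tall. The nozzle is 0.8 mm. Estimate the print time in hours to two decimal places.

36.10 hours

Bead cross-section: 0.1 × 0.36 → 0.036 mm².
Toolpath length = 346 cm³ / 0.036 mm² = 346000 / 0.036 = 9611111.1 mm.
Extrusion time = 9611111.1 / 75.4 = 127468.3 s.
Layer count = ceil(146 / 0.1) = 1460.
Non-print overhead: 1460 × 1.7 → 2482 s.
Altogether 127468.3 + 2482 = 129950.3 s, i.e. 36.10 hours.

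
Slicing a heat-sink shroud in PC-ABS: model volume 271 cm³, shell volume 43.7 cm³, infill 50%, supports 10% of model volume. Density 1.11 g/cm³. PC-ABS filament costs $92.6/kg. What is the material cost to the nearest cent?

$18.96

Infill region: 271 − 43.7 → 227.3 cm³.
Infill deposited = 0.50 × 227.3 = 113.65 cm³.
Support = 0.10 × 271 = 27.1 cm³.
Total extruded: 43.7 + 113.65 + 27.1 → 184.45 cm³.
Mass = 184.45 × 1.11 = 204.7395 g.
At $92.6/kg: 204.7395/1000 × 92.6 = $18.96.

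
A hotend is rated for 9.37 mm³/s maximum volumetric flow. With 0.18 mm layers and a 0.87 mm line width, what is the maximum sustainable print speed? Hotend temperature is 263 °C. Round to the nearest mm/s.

60 mm/s

A: 0.18 × 0.87 → 0.1566 mm².
Max speed = 9.37 / 0.1566 = 59.83 ≈ 60 mm/s.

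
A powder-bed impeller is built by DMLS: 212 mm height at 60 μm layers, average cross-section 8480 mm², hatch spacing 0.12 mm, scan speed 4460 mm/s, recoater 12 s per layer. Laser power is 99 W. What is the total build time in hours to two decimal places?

27.33 hours

Number of layers: 212 / 0.06 → 3534 (rounded up).
Hatch length per layer = 8480 / 0.12, so 70666.7 mm.
Scan time per layer: 70666.7 / 4460 → 15.8446 s.
Per-layer time: 15.8446 + 12 → 27.8446 s.
Total: 3534 × 27.8446 s = 98402.8164 s → 27.33 hours.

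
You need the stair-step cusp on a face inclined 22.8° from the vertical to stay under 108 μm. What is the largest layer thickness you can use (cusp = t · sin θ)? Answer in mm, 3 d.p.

Layer height = cusp / sin(22.8°) = 0.108 / 0.3875 = 0.279 mm.

0.279 mm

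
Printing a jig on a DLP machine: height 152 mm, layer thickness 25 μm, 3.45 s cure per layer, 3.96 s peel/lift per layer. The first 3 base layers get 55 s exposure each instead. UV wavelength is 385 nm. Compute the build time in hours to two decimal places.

12.56 hours

Layers = ⌈152/0.025⌉ = 6080.
Bottom layers = 3 × (55 + 3.96), so 176.88 s.
Normal layers: 6077 × (3.45 + 3.96) → 45030.57 s.
Sum: 176.88 + 45030.57 = 45207.45 s → 12.56 hours.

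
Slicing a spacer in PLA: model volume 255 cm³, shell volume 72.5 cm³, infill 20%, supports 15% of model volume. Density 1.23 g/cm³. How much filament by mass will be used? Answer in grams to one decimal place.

181.1 g

Interior volume = 255 − 72.5, so 182.5 cm³.
Infill volume = 0.20 × 182.5 = 36.5 cm³.
Support = 0.15 × 255, so 38.25 cm³.
Total extruded: 72.5 + 36.5 + 38.25 → 147.25 cm³.
Mass = 147.25 × 1.23, so 181.1175 g.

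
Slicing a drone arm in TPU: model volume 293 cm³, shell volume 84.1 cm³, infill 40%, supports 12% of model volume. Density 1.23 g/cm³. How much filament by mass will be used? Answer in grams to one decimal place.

Volume inside the shell: 293 − 84.1 → 208.9 cm³.
Infill volume = 0.40 × 208.9, so 83.56 cm³.
Support = 0.12 × 293, so 35.16 cm³.
Total extruded = 84.1 + 83.56 + 35.16 = 202.82 cm³.
Mass: 202.82 × 1.23 → 249.4686 g.

249.5 g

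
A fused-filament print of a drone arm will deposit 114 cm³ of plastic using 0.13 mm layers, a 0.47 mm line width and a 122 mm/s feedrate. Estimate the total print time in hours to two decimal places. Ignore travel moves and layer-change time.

4.25 hours

Bead cross-section = 0.13 × 0.47, so 0.0611 mm².
Total extruded path = 114000/0.0611 = 1865793.8 mm.
Time extruding = 1865793.8 / 122 = 15293.4 s.
In the requested units: 15293.4 s = 4.25 hours.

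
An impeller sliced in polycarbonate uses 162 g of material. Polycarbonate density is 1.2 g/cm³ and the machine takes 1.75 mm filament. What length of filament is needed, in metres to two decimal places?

Extruded volume: 162/1.2 = 135 cm³ (135000 mm³).
Cross-section of 1.75 mm filament: π·(1.75/2)² = 2.4053 mm².
L = V/A = 135000/2.4053 = 56126.05 mm → 56.13 m.

56.13 m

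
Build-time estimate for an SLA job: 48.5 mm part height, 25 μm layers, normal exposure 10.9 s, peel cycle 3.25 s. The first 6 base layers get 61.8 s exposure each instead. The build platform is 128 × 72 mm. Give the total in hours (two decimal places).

Layers = ⌈48.5/0.025⌉ = 1940.
Burn-in layers = 6 × (61.8 + 3.25), so 390.3 s.
Normal layers = 1934 × (10.9 + 3.25), so 27366.1 s.
Sum: 390.3 + 27366.1 = 27756.4 s → 7.71 hours.

7.71 hours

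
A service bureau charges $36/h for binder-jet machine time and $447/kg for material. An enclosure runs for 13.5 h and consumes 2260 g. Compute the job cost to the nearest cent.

$1496.22

Time charge: 36 × 13.5 → $486.00.
Feedstock cost = 447 × 2260/1000, so $1010.22.
Job cost: 486.00 + 1010.22 = $1496.22.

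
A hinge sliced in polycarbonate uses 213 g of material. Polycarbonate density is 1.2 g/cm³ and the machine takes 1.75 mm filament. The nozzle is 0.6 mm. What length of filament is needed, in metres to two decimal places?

73.80 m

Volume = 213 g / 1.2 g·cm⁻³ = 177.5 cm³ = 177500 mm³.
Filament cross-section = π × (1.75/2)² = 2.4053 mm².
Length = 177500 / 2.4053 = 73795.37 mm = 73.80 m.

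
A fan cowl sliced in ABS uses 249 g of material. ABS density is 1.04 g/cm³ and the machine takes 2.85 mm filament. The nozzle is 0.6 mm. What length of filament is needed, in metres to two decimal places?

37.53 m

Volume = 249 g / 1.04 g·cm⁻³ = 239.4231 cm³ = 239423.1 mm³.
Cross-section of 2.85 mm filament: π·(2.85/2)² = 6.3794 mm².
Length = 239423.1 / 6.3794 = 37530.66 mm = 37.53 m.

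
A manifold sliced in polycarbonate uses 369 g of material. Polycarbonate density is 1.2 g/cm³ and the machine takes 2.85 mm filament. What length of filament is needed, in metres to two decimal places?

48.20 m

Volume = 369 g / 1.2 g·cm⁻³ = 307.5 cm³ = 307500 mm³.
Filament cross-section = π × (2.85/2)² = 6.3794 mm².
L = V/A = 307500/6.3794 = 48202.03 mm → 48.20 m.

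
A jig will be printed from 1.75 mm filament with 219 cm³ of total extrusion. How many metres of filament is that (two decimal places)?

91.05 m

Cross-section of 1.75 mm filament: π·(1.75/2)² = 2.4053 mm².
Length = 219 cm³ / 2.4053 mm² = 219000 / 2.4053 = 91048.93 mm = 91.05 m.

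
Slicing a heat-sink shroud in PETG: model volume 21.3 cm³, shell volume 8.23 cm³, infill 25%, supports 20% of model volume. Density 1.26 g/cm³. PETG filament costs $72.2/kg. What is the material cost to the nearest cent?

$1.43

Interior volume: 21.3 − 8.23 → 13.07 cm³.
Deposited infill: 0.25 × 13.07 → 3.2675 cm³.
Support = 0.20 × 21.3 = 4.26 cm³.
Total extruded: 8.23 + 3.2675 + 4.26 → 15.7575 cm³.
Mass = 15.7575 × 1.26 = 19.85445 g.
Cost = 19.85445 g / 1000 × $72.2/kg = $1.43.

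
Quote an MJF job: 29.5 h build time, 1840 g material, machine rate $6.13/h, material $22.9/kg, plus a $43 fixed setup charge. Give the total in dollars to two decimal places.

Machine-time cost = 6.13 × 29.5, so $180.835.
Feedstock cost: 22.9 × 1840/1000 → $42.136.
Total = 180.835 + 42.136 + 43 = 265.971 ≈ $265.97.

$265.97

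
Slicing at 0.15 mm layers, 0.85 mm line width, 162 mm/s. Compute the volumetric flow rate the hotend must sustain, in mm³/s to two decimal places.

20.66

Extrusion cross-section = 0.15 × 0.85, so 0.1275 mm².
Volumetric flow = 162 × 0.1275 = 20.66 mm³/s.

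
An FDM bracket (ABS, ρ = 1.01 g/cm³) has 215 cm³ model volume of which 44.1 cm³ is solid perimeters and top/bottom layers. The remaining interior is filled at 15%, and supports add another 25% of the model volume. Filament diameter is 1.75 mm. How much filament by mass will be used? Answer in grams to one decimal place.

124.7 g

Infill region = 215 − 44.1, so 170.9 cm³.
Infill volume = 0.15 × 170.9, so 25.635 cm³.
Support: 0.25 × 215 → 53.75 cm³.
Deposited volume: 44.1 + 25.635 + 53.75 → 123.485 cm³.
Mass = 123.485 × 1.01 = 124.71985 g.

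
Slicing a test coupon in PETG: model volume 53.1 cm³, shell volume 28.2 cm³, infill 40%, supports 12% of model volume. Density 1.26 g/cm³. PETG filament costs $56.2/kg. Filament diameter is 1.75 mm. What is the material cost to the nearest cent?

Infill region: 53.1 − 28.2 → 24.9 cm³.
Infill volume = 0.40 × 24.9, so 9.96 cm³.
Support = 0.12 × 53.1 = 6.372 cm³.
Deposited volume: 28.2 + 9.96 + 6.372 → 44.532 cm³.
Mass = 44.532 × 1.26, so 56.11032 g.
Cost = 56.11032 g / 1000 × $56.2/kg = $3.15.

$3.15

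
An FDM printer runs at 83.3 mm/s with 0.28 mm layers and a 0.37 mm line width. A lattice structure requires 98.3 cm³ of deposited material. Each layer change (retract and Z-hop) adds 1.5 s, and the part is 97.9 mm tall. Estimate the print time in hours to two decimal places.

Line area = 0.28 × 0.37 = 0.1036 mm².
Path length: 98300 mm³ / 0.1036 mm² → 948841.7 mm.
Print-move time = 948841.7 / 83.3, so 11390.7 s.
Layer count = ceil(97.9 / 0.28) = 350.
Z-hop total = 350 × 1.5 = 525 s.
Altogether 11390.7 + 525 = 11915.7 s, i.e. 3.31 hours.

3.31 hours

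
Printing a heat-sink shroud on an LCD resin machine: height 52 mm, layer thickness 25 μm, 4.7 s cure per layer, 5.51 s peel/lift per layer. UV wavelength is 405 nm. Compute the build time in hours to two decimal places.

Layers = ⌈52/0.025⌉ = 2080.
Per-layer time: 4.7 + 5.51 → 10.21 s.
Total = 2080 × 10.21 = 21236.8 s = 5.90 hours.

5.90 hours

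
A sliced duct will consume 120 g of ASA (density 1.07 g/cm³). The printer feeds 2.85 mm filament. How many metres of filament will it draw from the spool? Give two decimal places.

Extruded volume: 120/1.07 = 112.1495 cm³ (112149.5 mm³).
Filament cross-section = π × (2.85/2)² = 6.3794 mm².
Length = 112149.5 / 6.3794 = 17579.94 mm = 17.58 m.

17.58 m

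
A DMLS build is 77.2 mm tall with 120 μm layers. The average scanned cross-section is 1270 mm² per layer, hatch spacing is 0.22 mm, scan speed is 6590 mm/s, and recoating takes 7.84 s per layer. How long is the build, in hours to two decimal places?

Layers = ⌈77.2/0.12⌉ = 644.
Hatch length per layer: 1270 / 0.22 → 5772.7 mm.
Scan time per layer: 5772.7 / 6590 → 0.876 s.
Layer cycle = 0.876 + 7.84, so 8.716 s.
644 layers × 8.716 s/layer = 5613.104 s, i.e. 1.56 hours.

1.56 hours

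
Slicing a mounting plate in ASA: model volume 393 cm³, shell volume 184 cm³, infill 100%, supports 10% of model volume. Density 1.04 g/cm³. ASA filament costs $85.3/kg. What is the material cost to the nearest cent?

Interior volume = 393 − 184, so 209 cm³.
Infill volume = 1.00 × 209, so 209 cm³.
Support = 0.10 × 393 = 39.3 cm³.
Total printed volume: 184 + 209 + 39.3 → 432.3 cm³.
Mass: 432.3 × 1.04 → 449.592 g.
At $85.3/kg: 449.592/1000 × 85.3 = $38.35.

$38.35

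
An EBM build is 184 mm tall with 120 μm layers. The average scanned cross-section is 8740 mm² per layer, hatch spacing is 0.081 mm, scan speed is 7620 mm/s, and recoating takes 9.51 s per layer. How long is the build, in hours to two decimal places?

Layer count = ceil(184 / 0.12) = 1534.
Per-layer scan distance = 8740 / 0.081, so 107901.2 mm.
Per-layer scan time: 107901.2 / 7620 → 14.1603 s.
Layer cycle = 14.1603 + 9.51, so 23.6703 s.
Build time = 1534 × 23.6703 = 36310.2402 s = 10.09 hours.

10.09 hours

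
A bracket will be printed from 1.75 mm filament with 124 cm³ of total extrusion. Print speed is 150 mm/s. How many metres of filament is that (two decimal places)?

51.55 m

Cross-section of 1.75 mm filament: π·(1.75/2)² = 2.4053 mm².
Length = 124 cm³ / 2.4053 mm² = 124000 / 2.4053 = 51552.82 mm = 51.55 m.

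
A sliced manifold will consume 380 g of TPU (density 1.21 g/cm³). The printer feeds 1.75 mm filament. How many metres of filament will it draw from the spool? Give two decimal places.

Extruded volume: 380/1.21 = 314.0496 cm³ (314049.6 mm³).
Cross-section of 1.75 mm filament: π·(1.75/2)² = 2.4053 mm².
Length = 314049.6 / 2.4053 = 130565.67 mm = 130.57 m.

130.57 m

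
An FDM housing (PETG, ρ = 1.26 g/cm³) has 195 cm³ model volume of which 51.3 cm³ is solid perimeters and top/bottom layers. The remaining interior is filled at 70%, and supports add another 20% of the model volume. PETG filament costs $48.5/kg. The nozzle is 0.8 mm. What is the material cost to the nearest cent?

Infill region = 195 − 51.3, so 143.7 cm³.
Infill deposited: 0.70 × 143.7 → 100.59 cm³.
Support: 0.20 × 195 → 39 cm³.
Total extruded: 51.3 + 100.59 + 39 → 190.89 cm³.
Mass = 190.89 × 1.26, so 240.5214 g.
At $48.5/kg: 240.5214/1000 × 48.5 = $11.67.

$11.67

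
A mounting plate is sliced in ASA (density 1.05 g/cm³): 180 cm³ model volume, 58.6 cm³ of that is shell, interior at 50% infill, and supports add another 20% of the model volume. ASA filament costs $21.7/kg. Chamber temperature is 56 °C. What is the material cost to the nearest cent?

Volume inside the shell = 180 − 58.6, so 121.4 cm³.
Infill deposited = 0.50 × 121.4 = 60.7 cm³.
Support = 0.20 × 180 = 36 cm³.
Deposited volume = 58.6 + 60.7 + 36, so 155.3 cm³.
Mass = 155.3 × 1.05, so 163.065 g.
Cost = 163.065 g / 1000 × $21.7/kg = $3.54.

$3.54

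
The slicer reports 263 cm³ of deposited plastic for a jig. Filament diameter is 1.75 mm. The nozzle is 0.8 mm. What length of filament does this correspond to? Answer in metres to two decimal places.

109.34 m

A = π r² = π × 0.875² = 2.4053 mm².
Length = 263 cm³ / 2.4053 mm² = 263000 / 2.4053 = 109341.87 mm = 109.34 m.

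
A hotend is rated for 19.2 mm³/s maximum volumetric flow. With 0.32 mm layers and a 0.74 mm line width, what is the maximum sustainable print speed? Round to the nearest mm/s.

A = 0.32 × 0.74, so 0.2368 mm².
v_max = Q/A = 19.2/0.2368 = 81.08 mm/s → 81 mm/s.

81 mm/s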